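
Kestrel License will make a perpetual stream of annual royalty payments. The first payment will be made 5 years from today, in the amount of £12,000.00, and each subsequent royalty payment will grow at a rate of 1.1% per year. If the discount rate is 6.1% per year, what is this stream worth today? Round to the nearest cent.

£189386.80

Value at end of year 4: C₁ / (r − g) = £12,000.00 / (0.061 − 0.011) = £240,000.0000
Discount to today: PV = £240,000.0000 / (1 + 0.061)^4 = £240,000.0000 / 1.267248 = £189,386.80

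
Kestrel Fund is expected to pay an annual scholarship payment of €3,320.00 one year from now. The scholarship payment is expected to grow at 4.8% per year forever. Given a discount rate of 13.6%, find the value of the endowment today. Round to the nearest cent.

€37727.27

Growing perpetuity: P = D₁ / (r − g) = €3,320.0000 / (0.136 − 0.048) = €37,727.27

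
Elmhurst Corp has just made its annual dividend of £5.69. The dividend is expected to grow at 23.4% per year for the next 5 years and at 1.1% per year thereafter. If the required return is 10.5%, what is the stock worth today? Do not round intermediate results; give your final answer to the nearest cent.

£146.40

D_1 = 7.02146
D_2 = 8.66448
D_3 = 10.69197
D_4 = 13.19389
D_5 = 16.28126
Terminal value at year 5: TV = D_5×(1+g_2)/(r−g_2) = 16.46036/0.094 = 175.11017
P_0 = D_1/(1+r)^1 + D_2/(1+r)^2 + D_3/(1+r)^3 + D_4/(1+r)^4 + D_5/(1+r)^5 + TV/(1+r)^5
    = 6.35426 + 7.09607 + 7.92448 + 8.84960 + 9.88272 + 106.29185 = 146.39900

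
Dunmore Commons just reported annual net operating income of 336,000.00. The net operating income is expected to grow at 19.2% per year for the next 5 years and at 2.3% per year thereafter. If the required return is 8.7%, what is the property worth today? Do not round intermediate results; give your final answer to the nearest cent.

D_1 = 400512.00000
D_2 = 477410.30400
D_3 = 569073.08237
D_4 = 678335.11418
D_5 = 808575.45611
Terminal value at year 5: TV = D_5×(1+g_2)/(r−g_2) = 827172.69160/0.064 = 12924573.30619
P_0 = D_1/(1+r)^1 + D_2/(1+r)^2 + D_3/(1+r)^3 + D_4/(1+r)^4 + D_5/(1+r)^5 + TV/(1+r)^5
    = 368456.30175 + 404047.75684 + 443077.20897 + 485876.75538 + 532810.57259 + 8516643.99628 = 10750912.59181

10750912.59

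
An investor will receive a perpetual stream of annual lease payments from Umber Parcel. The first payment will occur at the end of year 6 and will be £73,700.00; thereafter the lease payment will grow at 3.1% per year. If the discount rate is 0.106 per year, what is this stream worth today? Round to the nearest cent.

Value at end of year 5: C₁ / (r − g) = £73,700.00 / (0.106 − 0.031) = £982,666.6667
Discount to today: PV = £982,666.6667 / (1 + 0.106)^5 = £982,666.6667 / 1.654915 = £593,786.87

£593786.87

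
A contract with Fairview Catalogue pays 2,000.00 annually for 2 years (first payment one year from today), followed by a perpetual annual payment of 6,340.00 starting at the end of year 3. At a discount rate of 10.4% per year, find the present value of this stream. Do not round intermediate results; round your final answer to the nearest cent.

PV of 2-year annuity: 2,000.00 × [1 − (1+0.104)^−2] / 0.104 = 3452.53098
Perpetuity value at year 2: 6,340.00 / 0.104 = 60961.53846
PV of perpetuity: 60961.53846 / (1+0.104)^2 = 50017.01525
Total PV = 3452.53098 + 50017.01525 = 53469.54623

53469.55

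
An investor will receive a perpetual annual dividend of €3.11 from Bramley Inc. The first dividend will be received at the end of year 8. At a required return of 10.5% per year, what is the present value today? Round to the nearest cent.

€14.72

Value at end of year 7: C / r = €3.11 / 0.105 = €29.6190
Discount to today: PV = €29.6190 / (1 + 0.105)^7 = €29.6190 / 2.011574 = €14.72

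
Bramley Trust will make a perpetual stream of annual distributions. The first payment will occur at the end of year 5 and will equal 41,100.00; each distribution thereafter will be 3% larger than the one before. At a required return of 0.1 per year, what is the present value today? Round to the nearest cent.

401026.47

Value at end of year 4: C₁ / (r − g) = 41,100.00 / (0.1 − 0.03) = 587,142.8571
Discount to today: PV = 587,142.8571 / (1 + 0.1)^4 = 587,142.8571 / 1.464100 = 401,026.47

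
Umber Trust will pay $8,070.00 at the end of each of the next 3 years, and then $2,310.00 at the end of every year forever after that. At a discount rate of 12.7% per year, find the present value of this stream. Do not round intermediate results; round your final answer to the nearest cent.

PV of 3-year annuity: $8,070.00 × [1 − (1+0.127)^−3] / 0.127 = 19151.98643
Perpetuity value at year 3: $2,310.00 / 0.127 = 18188.97638
PV of perpetuity: 18188.97638 / (1+0.127)^3 = 12706.80926
Total PV = 19151.98643 + 12706.80926 = 31858.79569

$31858.80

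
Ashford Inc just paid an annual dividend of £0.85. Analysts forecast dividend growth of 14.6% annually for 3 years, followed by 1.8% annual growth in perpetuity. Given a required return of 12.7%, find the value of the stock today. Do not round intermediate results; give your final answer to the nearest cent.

£10.98

D_1 = 0.97410
D_2 = 1.11632
D_3 = 1.27930
Terminal value at year 3: TV = D_3×(1+g_2)/(r−g_2) = 1.30233/0.109 = 11.94797
P_0 = D_1/(1+r)^1 + D_2/(1+r)^2 + D_3/(1+r)^3 + TV/(1+r)^3
    = 0.86433 + 0.87890 + 0.89372 + 8.34684 = 10.98380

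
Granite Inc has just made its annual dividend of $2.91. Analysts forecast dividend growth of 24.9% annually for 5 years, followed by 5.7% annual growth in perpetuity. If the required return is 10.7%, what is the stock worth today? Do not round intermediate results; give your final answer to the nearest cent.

$133.68

D_1 = 3.63459
D_2 = 4.53960
D_3 = 5.66996
D_4 = 7.08179
D_5 = 8.84515
Terminal value at year 5: TV = D_5×(1+g_2)/(r−g_2) = 9.34932/0.05 = 186.98646
P_0 = D_1/(1+r)^1 + D_2/(1+r)^2 + D_3/(1+r)^3 + D_4/(1+r)^4 + D_5/(1+r)^5 + TV/(1+r)^5
    = 3.28328 + 3.70444 + 4.17963 + 4.71577 + 5.32068 + 112.47916 = 133.68295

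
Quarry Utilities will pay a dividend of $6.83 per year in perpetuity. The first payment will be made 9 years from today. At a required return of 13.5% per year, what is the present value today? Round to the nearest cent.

Value at end of year 8: C / r = $6.83 / 0.135 = $50.5926
Discount to today: PV = $50.5926 / (1 + 0.135)^8 = $50.5926 / 2.754019 = $18.37

$18.37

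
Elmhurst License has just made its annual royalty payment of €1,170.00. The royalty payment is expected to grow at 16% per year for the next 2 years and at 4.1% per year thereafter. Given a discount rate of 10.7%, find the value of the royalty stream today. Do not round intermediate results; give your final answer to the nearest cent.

D_1 = 1357.20000
D_2 = 1574.35200
Terminal value at year 2: TV = D_2×(1+g_2)/(r−g_2) = 1638.90043/0.066 = 24831.82473
P_0 = D_1/(1+r)^1 + D_2/(1+r)^2 + TV/(1+r)^2
    = 1226.01626 + 1284.71442 + 20263.45015 = 22774.18083

€22774.18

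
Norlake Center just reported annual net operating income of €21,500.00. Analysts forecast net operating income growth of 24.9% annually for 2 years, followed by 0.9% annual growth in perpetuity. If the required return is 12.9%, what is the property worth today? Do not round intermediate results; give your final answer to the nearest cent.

€271349.58

D_1 = 26853.50000
D_2 = 33540.02150
Terminal value at year 2: TV = D_2×(1+g_2)/(r−g_2) = 33841.88169/0.12 = 282015.68078
P_0 = D_1/(1+r)^1 + D_2/(1+r)^2 + TV/(1+r)^2
    = 23785.20815 + 26313.30822 + 221251.06660 = 271349.58296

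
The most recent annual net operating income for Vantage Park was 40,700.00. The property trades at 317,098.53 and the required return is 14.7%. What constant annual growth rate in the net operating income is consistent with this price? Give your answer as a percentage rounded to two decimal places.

P = D₀(1+g)/(r−g) ⇒ P(r−g) = D₀(1+g) ⇒ g(P+D₀) = P·r − D₀
g = (P·r − D₀)/(P + D₀) = (317,098.53×0.147 − 40,700.00) / (317,098.53 + 40,700.00) = 0.016527

1.65%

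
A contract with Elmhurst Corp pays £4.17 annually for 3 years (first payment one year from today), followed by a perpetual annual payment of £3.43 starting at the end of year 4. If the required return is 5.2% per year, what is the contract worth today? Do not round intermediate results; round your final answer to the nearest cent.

PV of 3-year annuity: £4.17 × [1 − (1+0.052)^−3] / 0.052 = 11.31352
Perpetuity value at year 3: £3.43 / 0.052 = 65.96154
PV of perpetuity: 65.96154 / (1+0.052)^3 = 56.65569
Total PV = 11.31352 + 56.65569 = 67.96921

£67.97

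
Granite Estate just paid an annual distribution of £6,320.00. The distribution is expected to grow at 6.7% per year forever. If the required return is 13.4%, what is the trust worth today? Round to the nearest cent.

£100648.36

D₁ = D₀ × (1 + g) = £6,320.00 × 1.067 = £6,743.4400
Growing perpetuity: P = D₁ / (r − g) = £6,743.4400 / (0.134 − 0.067) = £100,648.36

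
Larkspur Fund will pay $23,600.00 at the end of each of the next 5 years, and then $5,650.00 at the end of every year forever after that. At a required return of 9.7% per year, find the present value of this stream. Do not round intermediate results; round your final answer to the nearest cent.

$126816.76

PV of 5-year annuity: $23,600.00 × [1 − (1+0.097)^−5] / 0.097 = 90152.44971
Perpetuity value at year 5: $5,650.00 / 0.097 = 58247.42268
PV of perpetuity: 58247.42268 / (1+0.097)^5 = 36664.31502
Total PV = 90152.44971 + 36664.31502 = 126816.76473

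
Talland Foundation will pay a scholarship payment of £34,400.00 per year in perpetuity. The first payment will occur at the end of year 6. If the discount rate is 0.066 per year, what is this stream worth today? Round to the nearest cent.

Value at end of year 5: C / r = £34,400.00 / 0.066 = £521,212.1212
Discount to today: PV = £521,212.1212 / (1 + 0.066)^5 = £521,212.1212 / 1.376531 = £378,641.74

£378641.74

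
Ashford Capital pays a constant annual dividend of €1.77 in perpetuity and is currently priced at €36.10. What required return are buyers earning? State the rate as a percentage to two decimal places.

P = C/r ⇒ r = C/P = €1.77/€36.10 = 0.049030

4.90%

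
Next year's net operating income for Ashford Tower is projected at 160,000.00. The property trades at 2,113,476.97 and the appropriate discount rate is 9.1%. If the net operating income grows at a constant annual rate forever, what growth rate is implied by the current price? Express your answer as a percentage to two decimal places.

P = D₁/(r−g) ⇒ g = r − D₁/P = 0.091 − 160,000.00/2,113,476.97 = 0.015295

1.53%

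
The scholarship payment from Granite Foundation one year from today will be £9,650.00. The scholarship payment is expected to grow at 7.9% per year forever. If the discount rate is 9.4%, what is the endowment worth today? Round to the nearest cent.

Growing perpetuity: P = D₁ / (r − g) = £9,650.0000 / (0.094 − 0.079) = £643,333.33

£643333.33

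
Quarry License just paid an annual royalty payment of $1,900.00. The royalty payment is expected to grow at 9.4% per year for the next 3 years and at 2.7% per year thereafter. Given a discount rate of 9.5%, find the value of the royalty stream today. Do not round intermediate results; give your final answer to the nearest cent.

$34306.64

D_1 = 2078.60000
D_2 = 2273.98840
D_3 = 2487.74331
Terminal value at year 3: TV = D_3×(1+g_2)/(r−g_2) = 2554.91238/0.068 = 37572.24087
P_0 = D_1/(1+r)^1 + D_2/(1+r)^2 + D_3/(1+r)^3 + TV/(1+r)^3
    = 1898.26484 + 1896.53126 + 1894.79927 + 28617.04196 = 34306.63734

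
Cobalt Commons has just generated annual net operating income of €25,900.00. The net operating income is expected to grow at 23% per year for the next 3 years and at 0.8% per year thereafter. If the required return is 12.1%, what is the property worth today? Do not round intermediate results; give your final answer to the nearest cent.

D_1 = 31857.00000
D_2 = 39184.11000
D_3 = 48196.45530
Terminal value at year 3: TV = D_3×(1+g_2)/(r−g_2) = 48582.02694/0.113 = 429929.44197
P_0 = D_1/(1+r)^1 + D_2/(1+r)^2 + D_3/(1+r)^3 + TV/(1+r)^3
    = 28418.37645 + 31181.62626 + 34213.55959 + 305197.06249 = 399010.62478

€399010.62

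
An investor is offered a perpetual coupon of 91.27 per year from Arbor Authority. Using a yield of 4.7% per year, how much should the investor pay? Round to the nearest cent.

1941.91

Level perpetuity: PV = C / r = 91.27 / 0.047 = 1,941.91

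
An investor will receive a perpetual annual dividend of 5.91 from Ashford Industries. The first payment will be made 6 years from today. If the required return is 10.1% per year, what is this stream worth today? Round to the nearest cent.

36.17

Value at end of year 5: C / r = 5.91 / 0.101 = 58.5149
Discount to today: PV = 58.5149 / (1 + 0.101)^5 = 58.5149 / 1.617844 = 36.17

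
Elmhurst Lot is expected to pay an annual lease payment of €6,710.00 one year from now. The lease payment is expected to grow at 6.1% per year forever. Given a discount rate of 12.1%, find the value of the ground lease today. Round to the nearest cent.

€111833.33

Growing perpetuity: P = D₁ / (r − g) = €6,710.0000 / (0.121 − 0.061) = €111,833.33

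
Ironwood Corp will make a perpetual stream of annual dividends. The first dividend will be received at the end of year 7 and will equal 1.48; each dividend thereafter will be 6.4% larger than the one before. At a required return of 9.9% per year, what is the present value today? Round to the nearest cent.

24.00

Value at end of year 6: C₁ / (r − g) = 1.48 / (0.099 − 0.064) = 42.2857
Discount to today: PV = 42.2857 / (1 + 0.099)^6 = 42.2857 / 1.761920 = 24.00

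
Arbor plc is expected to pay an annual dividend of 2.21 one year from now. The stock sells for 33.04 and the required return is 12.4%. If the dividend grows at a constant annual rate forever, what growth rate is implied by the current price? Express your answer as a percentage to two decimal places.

P = D₁/(r−g) ⇒ g = r − D₁/P = 0.124 − 2.21/33.04 = 0.057111

5.71%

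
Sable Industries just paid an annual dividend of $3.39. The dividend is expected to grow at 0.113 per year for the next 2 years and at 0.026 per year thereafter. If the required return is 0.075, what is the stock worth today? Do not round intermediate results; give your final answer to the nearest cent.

$83.23

D_1 = 3.77307
D_2 = 4.19943
Terminal value at year 2: TV = D_2×(1+g_2)/(r−g_2) = 4.30861/0.049 = 87.93086
P_0 = D_1/(1+r)^1 + D_2/(1+r)^2 + TV/(1+r)^2
    = 3.50983 + 3.63390 + 76.08944 = 83.23317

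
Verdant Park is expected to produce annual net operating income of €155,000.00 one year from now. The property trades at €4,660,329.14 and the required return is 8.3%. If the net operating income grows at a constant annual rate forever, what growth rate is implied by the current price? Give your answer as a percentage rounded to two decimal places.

4.97%

P = D₁/(r−g) ⇒ g = r − D₁/P = 0.083 − €155,000.00/€4,660,329.14 = 0.049741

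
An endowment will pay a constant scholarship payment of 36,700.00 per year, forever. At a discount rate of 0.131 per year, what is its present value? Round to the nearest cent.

280152.67

Level perpetuity: PV = C / r = 36,700.00 / 0.131 = 280,152.67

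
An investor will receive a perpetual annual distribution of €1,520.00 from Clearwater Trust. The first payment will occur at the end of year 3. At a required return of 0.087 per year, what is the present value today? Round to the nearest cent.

€14786.50

Value at end of year 2: C / r = €1,520.00 / 0.087 = €17,471.2644
Discount to today: PV = €17,471.2644 / (1 + 0.087)^2 = €17,471.2644 / 1.181569 = €14,786.50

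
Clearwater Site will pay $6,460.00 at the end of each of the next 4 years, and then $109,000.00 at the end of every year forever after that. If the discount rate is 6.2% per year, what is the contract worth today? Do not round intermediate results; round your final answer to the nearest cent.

$1404373.77

PV of 4-year annuity: $6,460.00 × [1 − (1+0.062)^−4] / 0.062 = 22282.44776
Perpetuity value at year 4: $109,000.00 / 0.062 = 1758064.51613
PV of perpetuity: 1758064.51613 / (1+0.062)^4 = 1382091.32635
Total PV = 22282.44776 + 1382091.32635 = 1404373.77411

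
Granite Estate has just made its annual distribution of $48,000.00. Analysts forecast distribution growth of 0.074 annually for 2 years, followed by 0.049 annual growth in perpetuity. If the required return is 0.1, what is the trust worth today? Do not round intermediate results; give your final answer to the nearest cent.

D_1 = 51552.00000
D_2 = 55366.84800
Terminal value at year 2: TV = D_2×(1+g_2)/(r−g_2) = 58079.82355/0.051 = 1138820.06965
P_0 = D_1/(1+r)^1 + D_2/(1+r)^2 + TV/(1+r)^2
    = 46865.45455 + 45757.72562 + 941173.61128 = 1033796.79144

$1033796.79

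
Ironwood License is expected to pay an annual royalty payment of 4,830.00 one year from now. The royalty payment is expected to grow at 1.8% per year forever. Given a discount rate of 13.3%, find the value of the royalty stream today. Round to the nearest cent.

42000.00

Growing perpetuity: P = D₁ / (r − g) = 4,830.0000 / (0.133 − 0.018) = 42,000.00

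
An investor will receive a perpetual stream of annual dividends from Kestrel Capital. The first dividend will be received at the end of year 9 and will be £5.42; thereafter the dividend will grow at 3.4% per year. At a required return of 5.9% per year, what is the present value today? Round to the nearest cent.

Value at end of year 8: C₁ / (r − g) = £5.42 / (0.059 − 0.034) = £216.8000
Discount to today: PV = £216.8000 / (1 + 0.059)^8 = £216.8000 / 1.581859 = £137.05

£137.05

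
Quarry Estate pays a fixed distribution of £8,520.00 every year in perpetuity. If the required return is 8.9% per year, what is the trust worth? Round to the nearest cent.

£95730.34

Level perpetuity: PV = C / r = £8,520.00 / 0.089 = £95,730.34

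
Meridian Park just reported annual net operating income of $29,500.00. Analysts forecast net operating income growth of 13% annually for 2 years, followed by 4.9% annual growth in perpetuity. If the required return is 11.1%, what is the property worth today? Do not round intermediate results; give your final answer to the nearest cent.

$576860.72

D_1 = 33335.00000
D_2 = 37668.55000
Terminal value at year 2: TV = D_2×(1+g_2)/(r−g_2) = 39514.30895/0.062 = 637327.56371
P_0 = D_1/(1+r)^1 + D_2/(1+r)^2 + TV/(1+r)^2
    = 30004.50045 + 30517.62872 + 516338.58916 = 576860.71833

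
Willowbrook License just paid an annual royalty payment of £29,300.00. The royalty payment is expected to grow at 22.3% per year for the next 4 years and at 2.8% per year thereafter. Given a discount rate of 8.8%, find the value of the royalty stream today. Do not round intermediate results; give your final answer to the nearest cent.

£959846.55

D_1 = 35833.90000
D_2 = 43824.85970
D_3 = 53597.80341
D_4 = 65550.11357
Terminal value at year 4: TV = D_4×(1+g_2)/(r−g_2) = 67385.51675/0.06 = 1123091.94590
P_0 = D_1/(1+r)^1 + D_2/(1+r)^2 + D_3/(1+r)^3 + D_4/(1+r)^4 + TV/(1+r)^4
    = 32935.56985 + 37022.24442 + 41615.99718 + 46779.74683 + 801492.99560 = 959846.55388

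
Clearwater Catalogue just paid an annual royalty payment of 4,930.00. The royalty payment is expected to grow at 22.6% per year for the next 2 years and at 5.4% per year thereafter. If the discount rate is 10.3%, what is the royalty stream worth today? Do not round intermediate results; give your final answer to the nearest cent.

D_1 = 6044.18000
D_2 = 7410.16468
Terminal value at year 2: TV = D_2×(1+g_2)/(r−g_2) = 7810.31357/0.049 = 159394.15455
P_0 = D_1/(1+r)^1 + D_2/(1+r)^2 + TV/(1+r)^2
    = 5479.76428 + 6090.83500 + 131015.10390 = 142585.70318

142585.70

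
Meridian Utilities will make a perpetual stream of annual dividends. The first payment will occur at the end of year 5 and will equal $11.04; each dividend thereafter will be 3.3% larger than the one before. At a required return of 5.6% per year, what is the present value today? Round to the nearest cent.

$386.00

Value at end of year 4: C₁ / (r − g) = $11.04 / (0.056 − 0.033) = $480.0000
Discount to today: PV = $480.0000 / (1 + 0.056)^4 = $480.0000 / 1.243528 = $386.00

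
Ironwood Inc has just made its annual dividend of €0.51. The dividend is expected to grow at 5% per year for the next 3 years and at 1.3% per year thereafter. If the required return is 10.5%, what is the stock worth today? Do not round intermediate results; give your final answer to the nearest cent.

€6.20

D_1 = 0.53550
D_2 = 0.56227
D_3 = 0.59039
Terminal value at year 3: TV = D_3×(1+g_2)/(r−g_2) = 0.59806/0.092 = 6.50069
P_0 = D_1/(1+r)^1 + D_2/(1+r)^2 + D_3/(1+r)^3 + TV/(1+r)^3
    = 0.48462 + 0.46049 + 0.43757 + 4.81807 = 6.20075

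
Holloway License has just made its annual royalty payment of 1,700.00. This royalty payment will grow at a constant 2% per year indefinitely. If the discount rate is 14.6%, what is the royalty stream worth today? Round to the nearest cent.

13761.90

D₁ = D₀ × (1 + g) = 1,700.00 × 1.02 = 1,734.0000
Growing perpetuity: P = D₁ / (r − g) = 1,734.0000 / (0.146 − 0.02) = 13,761.90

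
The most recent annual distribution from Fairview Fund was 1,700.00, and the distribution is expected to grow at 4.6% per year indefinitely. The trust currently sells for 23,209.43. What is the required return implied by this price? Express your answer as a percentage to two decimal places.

12.26%

D₁ = 1,700.00 × 1.046 = 1,778.2000
P = D₁/(r − g) ⇒ r = D₁/P + g = 1,778.2000/23,209.43 + 0.046 = 0.076615 + 0.046 = 0.122615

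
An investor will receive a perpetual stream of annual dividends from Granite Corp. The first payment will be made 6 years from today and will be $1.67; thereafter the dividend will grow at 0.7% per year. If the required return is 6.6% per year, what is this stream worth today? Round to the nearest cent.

Value at end of year 5: C₁ / (r − g) = $1.67 / (0.066 − 0.007) = $28.3051
Discount to today: PV = $28.3051 / (1 + 0.066)^5 = $28.3051 / 1.376531 = $20.56

$20.56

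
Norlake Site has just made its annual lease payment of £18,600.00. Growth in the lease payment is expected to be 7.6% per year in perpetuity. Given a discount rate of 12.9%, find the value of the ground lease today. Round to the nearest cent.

£377615.09

D₁ = D₀ × (1 + g) = £18,600.00 × 1.076 = £20,013.6000
Growing perpetuity: P = D₁ / (r − g) = £20,013.6000 / (0.129 − 0.076) = £377,615.09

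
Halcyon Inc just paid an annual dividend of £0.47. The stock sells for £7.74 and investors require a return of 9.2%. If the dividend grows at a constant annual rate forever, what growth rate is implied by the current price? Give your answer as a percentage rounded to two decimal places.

P = D₀(1+g)/(r−g) ⇒ P(r−g) = D₀(1+g) ⇒ g(P+D₀) = P·r − D₀
g = (P·r − D₀)/(P + D₀) = (£7.74×0.092 − £0.47) / (£7.74 + £0.47) = 0.029486

2.95%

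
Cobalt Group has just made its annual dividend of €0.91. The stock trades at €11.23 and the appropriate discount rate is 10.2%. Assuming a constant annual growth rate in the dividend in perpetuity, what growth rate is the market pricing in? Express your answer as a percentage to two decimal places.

1.94%

P = D₀(1+g)/(r−g) ⇒ P(r−g) = D₀(1+g) ⇒ g(P+D₀) = P·r − D₀
g = (P·r − D₀)/(P + D₀) = (€11.23×0.102 − €0.91) / (€11.23 + €0.91) = 0.019395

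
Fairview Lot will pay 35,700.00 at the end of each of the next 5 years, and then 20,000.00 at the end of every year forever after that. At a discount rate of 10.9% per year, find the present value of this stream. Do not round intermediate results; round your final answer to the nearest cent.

241658.08

PV of 5-year annuity: 35,700.00 × [1 − (1+0.109)^−5] / 0.109 = 132276.10759
Perpetuity value at year 5: 20,000.00 / 0.109 = 183486.23853
PV of perpetuity: 183486.23853 / (1+0.109)^5 = 109381.97657
Total PV = 132276.10759 + 109381.97657 = 241658.08417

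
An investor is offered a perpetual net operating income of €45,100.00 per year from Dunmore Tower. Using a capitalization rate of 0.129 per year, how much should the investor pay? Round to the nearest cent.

Level perpetuity: PV = C / r = €45,100.00 / 0.129 = €349,612.40

€349612.40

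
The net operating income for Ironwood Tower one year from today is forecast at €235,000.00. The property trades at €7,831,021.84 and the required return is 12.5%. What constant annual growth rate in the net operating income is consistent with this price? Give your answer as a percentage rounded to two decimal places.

9.50%

P = D₁/(r−g) ⇒ g = r − D₁/P = 0.125 − €235,000.00/€7,831,021.84 = 0.094991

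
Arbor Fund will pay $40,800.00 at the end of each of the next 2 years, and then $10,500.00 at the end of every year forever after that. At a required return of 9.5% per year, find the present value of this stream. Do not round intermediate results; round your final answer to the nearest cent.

$163468.08

PV of 2-year annuity: $40,800.00 × [1 − (1+0.095)^−2] / 0.095 = 71287.92144
Perpetuity value at year 2: $10,500.00 / 0.095 = 110526.31579
PV of perpetuity: 110526.31579 / (1+0.095)^2 = 92180.15954
Total PV = 71287.92144 + 92180.15954 = 163468.08097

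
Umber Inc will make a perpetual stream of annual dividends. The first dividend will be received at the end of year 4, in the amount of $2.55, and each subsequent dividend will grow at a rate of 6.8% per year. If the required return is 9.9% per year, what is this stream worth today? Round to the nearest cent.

Value at end of year 3: C₁ / (r − g) = $2.55 / (0.099 − 0.068) = $82.2581
Discount to today: PV = $82.2581 / (1 + 0.099)^3 = $82.2581 / 1.327373 = $61.97

$61.97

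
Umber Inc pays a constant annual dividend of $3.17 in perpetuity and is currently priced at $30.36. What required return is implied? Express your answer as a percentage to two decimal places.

P = C/r ⇒ r = C/P = $3.17/$30.36 = 0.104414

10.44%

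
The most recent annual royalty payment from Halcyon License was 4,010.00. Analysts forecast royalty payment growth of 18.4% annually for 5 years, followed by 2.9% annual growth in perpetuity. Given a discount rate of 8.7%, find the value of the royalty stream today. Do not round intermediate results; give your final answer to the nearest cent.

135179.86

D_1 = 4747.84000
D_2 = 5621.44256
D_3 = 6655.78799
D_4 = 7880.45298
D_5 = 9330.45633
Terminal value at year 5: TV = D_5×(1+g_2)/(r−g_2) = 9601.03956/0.058 = 165535.16489
P_0 = D_1/(1+r)^1 + D_2/(1+r)^2 + D_3/(1+r)^3 + D_4/(1+r)^4 + D_5/(1+r)^5 + TV/(1+r)^5
    = 4367.83809 + 4757.60837 + 5182.16036 + 5644.59785 + 6148.30161 + 109079.35100 = 135179.85727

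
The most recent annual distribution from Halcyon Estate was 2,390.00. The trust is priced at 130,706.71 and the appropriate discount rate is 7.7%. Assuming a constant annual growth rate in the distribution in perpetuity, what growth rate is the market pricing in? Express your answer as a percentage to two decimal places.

P = D₀(1+g)/(r−g) ⇒ P(r−g) = D₀(1+g) ⇒ g(P+D₀) = P·r − D₀
g = (P·r − D₀)/(P + D₀) = (130,706.71×0.077 − 2,390.00) / (130,706.71 + 2,390.00) = 0.057660

5.77%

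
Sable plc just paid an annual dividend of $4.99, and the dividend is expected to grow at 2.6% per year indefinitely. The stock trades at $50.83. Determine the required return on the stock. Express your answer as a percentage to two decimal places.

12.67%

D₁ = $4.99 × 1.026 = $5.1197
P = D₁/(r − g) ⇒ r = D₁/P + g = $5.1197/$50.83 + 0.026 = 0.100723 + 0.026 = 0.126723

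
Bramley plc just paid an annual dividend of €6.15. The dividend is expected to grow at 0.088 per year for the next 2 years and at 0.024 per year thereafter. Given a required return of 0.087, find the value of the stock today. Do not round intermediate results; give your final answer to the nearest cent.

D_1 = 6.69120
D_2 = 7.28003
Terminal value at year 2: TV = D_2×(1+g_2)/(r−g_2) = 7.45475/0.063 = 118.32930
P_0 = D_1/(1+r)^1 + D_2/(1+r)^2 + TV/(1+r)^2
    = 6.15566 + 6.16132 + 100.14591 = 112.46289

€112.46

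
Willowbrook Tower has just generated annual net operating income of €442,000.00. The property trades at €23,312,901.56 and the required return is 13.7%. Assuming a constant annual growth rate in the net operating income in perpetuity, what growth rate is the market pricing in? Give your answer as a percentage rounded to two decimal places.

P = D₀(1+g)/(r−g) ⇒ P(r−g) = D₀(1+g) ⇒ g(P+D₀) = P·r − D₀
g = (P·r − D₀)/(P + D₀) = (€23,312,901.56×0.137 − €442,000.00) / (€23,312,901.56 + €442,000.00) = 0.115844

11.58%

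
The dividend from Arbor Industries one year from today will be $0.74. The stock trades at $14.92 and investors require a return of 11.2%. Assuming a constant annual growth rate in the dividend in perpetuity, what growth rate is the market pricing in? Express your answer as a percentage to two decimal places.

6.24%

P = D₁/(r−g) ⇒ g = r − D₁/P = 0.112 − $0.74/$14.92 = 0.062402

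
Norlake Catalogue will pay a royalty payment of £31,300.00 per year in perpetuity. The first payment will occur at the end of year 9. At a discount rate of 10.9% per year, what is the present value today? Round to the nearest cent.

Value at end of year 8: C / r = £31,300.00 / 0.109 = £287,155.9633
Discount to today: PV = £287,155.9633 / (1 + 0.109)^8 = £287,155.9633 / 2.287981 = £125,506.28

£125506.28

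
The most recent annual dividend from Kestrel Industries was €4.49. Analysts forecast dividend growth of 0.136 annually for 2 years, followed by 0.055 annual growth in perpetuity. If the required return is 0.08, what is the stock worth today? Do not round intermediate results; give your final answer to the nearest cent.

€219.33

D_1 = 5.10064
D_2 = 5.79433
Terminal value at year 2: TV = D_2×(1+g_2)/(r−g_2) = 6.11302/0.025 = 244.52060
P_0 = D_1/(1+r)^1 + D_2/(1+r)^2 + TV/(1+r)^2
    = 4.72281 + 4.96770 + 209.63700 = 219.32752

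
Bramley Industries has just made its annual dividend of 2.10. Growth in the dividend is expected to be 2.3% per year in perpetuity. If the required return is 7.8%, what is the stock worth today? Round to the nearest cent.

D₁ = D₀ × (1 + g) = 2.10 × 1.023 = 2.1483
Growing perpetuity: P = D₁ / (r − g) = 2.1483 / (0.078 − 0.023) = 39.06

39.06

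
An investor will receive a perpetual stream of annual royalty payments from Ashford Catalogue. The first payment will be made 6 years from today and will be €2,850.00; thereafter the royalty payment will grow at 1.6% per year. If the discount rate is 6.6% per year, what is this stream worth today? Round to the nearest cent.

Value at end of year 5: C₁ / (r − g) = €2,850.00 / (0.066 − 0.016) = €57,000.0000
Discount to today: PV = €57,000.0000 / (1 + 0.066)^5 = €57,000.0000 / 1.376531 = €41,408.44

€41408.44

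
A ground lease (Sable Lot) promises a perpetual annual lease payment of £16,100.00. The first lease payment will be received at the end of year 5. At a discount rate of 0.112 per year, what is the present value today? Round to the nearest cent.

£94013.17

Value at end of year 4: C / r = £16,100.00 / 0.112 = £143,750.0000
Discount to today: PV = £143,750.0000 / (1 + 0.112)^4 = £143,750.0000 / 1.529041 = £94,013.17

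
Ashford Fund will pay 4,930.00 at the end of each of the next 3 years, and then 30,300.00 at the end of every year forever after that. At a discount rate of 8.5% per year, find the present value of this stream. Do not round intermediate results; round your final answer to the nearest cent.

PV of 3-year annuity: 4,930.00 × [1 − (1+0.085)^−3] / 0.085 = 12591.33029
Perpetuity value at year 3: 30,300.00 / 0.085 = 356470.58824
PV of perpetuity: 356470.58824 / (1+0.085)^3 = 279083.71038
Total PV = 12591.33029 + 279083.71038 = 291675.04067

291675.04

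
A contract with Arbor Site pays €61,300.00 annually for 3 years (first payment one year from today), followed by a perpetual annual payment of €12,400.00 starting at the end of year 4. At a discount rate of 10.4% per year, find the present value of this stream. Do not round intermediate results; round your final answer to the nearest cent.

PV of 3-year annuity: €61,300.00 × [1 − (1+0.104)^−3] / 0.104 = 151376.87913
Perpetuity value at year 3: €12,400.00 / 0.104 = 119230.76923
PV of perpetuity: 119230.76923 / (1+0.104)^3 = 88609.67133
Total PV = 151376.87913 + 88609.67133 = 239986.55047

€239986.55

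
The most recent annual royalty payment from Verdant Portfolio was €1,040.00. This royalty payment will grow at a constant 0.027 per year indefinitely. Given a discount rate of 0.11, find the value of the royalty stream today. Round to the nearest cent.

€12868.43

D₁ = D₀ × (1 + g) = €1,040.00 × 1.027 = €1,068.0800
Growing perpetuity: P = D₁ / (r − g) = €1,068.0800 / (0.11 − 0.027) = €12,868.43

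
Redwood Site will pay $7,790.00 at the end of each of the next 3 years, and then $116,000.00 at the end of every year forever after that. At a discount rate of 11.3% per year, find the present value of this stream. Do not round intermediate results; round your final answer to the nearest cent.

PV of 3-year annuity: $7,790.00 × [1 − (1+0.113)^−3] / 0.113 = 18937.64820
Perpetuity value at year 3: $116,000.00 / 0.113 = 1026548.67257
PV of perpetuity: 1026548.67257 / (1+0.113)^3 = 744550.31678
Total PV = 18937.64820 + 744550.31678 = 763487.96498

$763487.96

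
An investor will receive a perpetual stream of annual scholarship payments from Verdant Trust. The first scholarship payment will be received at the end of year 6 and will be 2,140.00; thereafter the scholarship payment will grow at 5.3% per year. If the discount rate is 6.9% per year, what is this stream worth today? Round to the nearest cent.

Value at end of year 5: C₁ / (r − g) = 2,140.00 / (0.069 − 0.053) = 133,750.0000
Discount to today: PV = 133,750.0000 / (1 + 0.069)^5 = 133,750.0000 / 1.396010 = 95,808.77

95808.77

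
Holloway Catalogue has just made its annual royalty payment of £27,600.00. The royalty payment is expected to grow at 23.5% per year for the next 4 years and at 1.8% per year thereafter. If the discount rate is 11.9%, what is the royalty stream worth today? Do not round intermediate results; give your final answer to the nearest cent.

D_1 = 34086.00000
D_2 = 42096.21000
D_3 = 51988.81935
D_4 = 64206.19190
Terminal value at year 4: TV = D_4×(1+g_2)/(r−g_2) = 65361.90335/0.101 = 647147.55793
P_0 = D_1/(1+r)^1 + D_2/(1+r)^2 + D_3/(1+r)^3 + D_4/(1+r)^4 + TV/(1+r)^4
    = 30461.12601 + 33618.84774 + 37103.91149 + 40950.25084 + 412746.09259 = 554880.22866

£554880.23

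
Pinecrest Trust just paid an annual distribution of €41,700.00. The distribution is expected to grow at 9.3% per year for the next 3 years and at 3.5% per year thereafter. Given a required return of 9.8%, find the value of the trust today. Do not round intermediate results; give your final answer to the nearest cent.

D_1 = 45578.10000
D_2 = 49816.86330
D_3 = 54449.83159
Terminal value at year 3: TV = D_3×(1+g_2)/(r−g_2) = 56355.57569/0.063 = 894532.94750
P_0 = D_1/(1+r)^1 + D_2/(1+r)^2 + D_3/(1+r)^3 + TV/(1+r)^3
    = 41510.10929 + 41321.08329 + 41132.91807 + 675755.08252 = 799719.19317

€799719.19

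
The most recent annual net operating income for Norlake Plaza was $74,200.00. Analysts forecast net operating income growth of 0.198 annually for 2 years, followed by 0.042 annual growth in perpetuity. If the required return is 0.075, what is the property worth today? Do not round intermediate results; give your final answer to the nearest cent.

D_1 = 88891.60000
D_2 = 106492.13680
Terminal value at year 2: TV = D_2×(1+g_2)/(r−g_2) = 110964.80655/0.033 = 3362569.89532
P_0 = D_1/(1+r)^1 + D_2/(1+r)^2 + TV/(1+r)^2
    = 82689.86047 + 92151.11892 + 2909741.39130 = 3084582.37068

$3084582.37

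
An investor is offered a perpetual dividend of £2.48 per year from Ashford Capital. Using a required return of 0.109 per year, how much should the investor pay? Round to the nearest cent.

£22.75

Level perpetuity: PV = C / r = £2.48 / 0.109 = £22.75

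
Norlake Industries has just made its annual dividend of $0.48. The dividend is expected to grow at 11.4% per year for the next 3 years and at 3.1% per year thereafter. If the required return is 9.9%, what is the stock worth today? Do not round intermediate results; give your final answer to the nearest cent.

D_1 = 0.53472
D_2 = 0.59568
D_3 = 0.66359
Terminal value at year 3: TV = D_3×(1+g_2)/(r−g_2) = 0.68416/0.068 = 10.06113
P_0 = D_1/(1+r)^1 + D_2/(1+r)^2 + D_3/(1+r)^3 + TV/(1+r)^3
    = 0.48655 + 0.49319 + 0.49992 + 7.57973 = 9.05939

$9.06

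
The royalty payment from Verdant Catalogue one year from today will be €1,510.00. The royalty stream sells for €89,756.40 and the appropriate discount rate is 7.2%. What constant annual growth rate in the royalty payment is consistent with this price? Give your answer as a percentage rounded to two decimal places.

P = D₁/(r−g) ⇒ g = r − D₁/P = 0.072 − €1,510.00/€89,756.40 = 0.055177

5.52%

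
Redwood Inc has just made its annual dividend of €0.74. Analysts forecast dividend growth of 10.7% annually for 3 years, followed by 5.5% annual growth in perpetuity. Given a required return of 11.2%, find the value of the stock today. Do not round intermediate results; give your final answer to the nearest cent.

D_1 = 0.81918
D_2 = 0.90683
D_3 = 1.00386
Terminal value at year 3: TV = D_3×(1+g_2)/(r−g_2) = 1.05908/0.057 = 18.58028
P_0 = D_1/(1+r)^1 + D_2/(1+r)^2 + D_3/(1+r)^3 + TV/(1+r)^3
    = 0.73667 + 0.73336 + 0.73006 + 13.51257 = 15.71266

€15.71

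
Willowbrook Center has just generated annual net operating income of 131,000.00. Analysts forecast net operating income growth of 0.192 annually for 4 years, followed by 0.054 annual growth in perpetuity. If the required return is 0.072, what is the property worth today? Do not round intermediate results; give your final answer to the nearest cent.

12414411.83

D_1 = 156152.00000
D_2 = 186133.18400
D_3 = 221870.75533
D_4 = 264469.94035
Terminal value at year 4: TV = D_4×(1+g_2)/(r−g_2) = 278751.31713/0.018 = 15486184.28500
P_0 = D_1/(1+r)^1 + D_2/(1+r)^2 + D_3/(1+r)^3 + D_4/(1+r)^4 + TV/(1+r)^4
    = 145664.17910 + 161969.87080 + 180100.82648 + 200261.36676 + 11726415.58689 = 12414411.83003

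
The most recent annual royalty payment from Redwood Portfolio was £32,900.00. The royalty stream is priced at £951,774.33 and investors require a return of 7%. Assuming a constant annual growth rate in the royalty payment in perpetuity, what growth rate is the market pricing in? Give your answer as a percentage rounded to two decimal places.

P = D₀(1+g)/(r−g) ⇒ P(r−g) = D₀(1+g) ⇒ g(P+D₀) = P·r − D₀
g = (P·r − D₀)/(P + D₀) = (£951,774.33×0.07 − £32,900.00) / (£951,774.33 + £32,900.00) = 0.034249

3.42%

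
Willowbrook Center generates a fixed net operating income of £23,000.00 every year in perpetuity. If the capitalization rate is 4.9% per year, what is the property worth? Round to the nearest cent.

£469387.76

Level perpetuity: PV = C / r = £23,000.00 / 0.049 = £469,387.76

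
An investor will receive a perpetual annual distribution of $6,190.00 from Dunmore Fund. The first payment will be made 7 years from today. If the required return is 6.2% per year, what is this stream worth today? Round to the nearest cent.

Value at end of year 6: C / r = $6,190.00 / 0.062 = $99,838.7097
Discount to today: PV = $99,838.7097 / (1 + 0.062)^6 = $99,838.7097 / 1.434654 = $69,590.80

$69590.80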